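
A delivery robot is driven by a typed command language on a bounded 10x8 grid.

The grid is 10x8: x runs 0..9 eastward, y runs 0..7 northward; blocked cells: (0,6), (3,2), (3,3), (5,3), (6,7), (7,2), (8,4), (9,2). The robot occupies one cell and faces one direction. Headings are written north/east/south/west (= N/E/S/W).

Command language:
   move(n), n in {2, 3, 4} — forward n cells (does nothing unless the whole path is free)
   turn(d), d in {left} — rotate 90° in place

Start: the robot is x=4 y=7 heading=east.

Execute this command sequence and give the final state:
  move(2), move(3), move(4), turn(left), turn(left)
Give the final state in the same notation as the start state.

x=4 y=7 heading=west

start: x=4 y=7 heading=east
t=1 move(2) ⇒ x=4 y=7 heading=east
t=2 move(3) ⇒ x=4 y=7 heading=east
t=3 move(4) ⇒ x=4 y=7 heading=east
t=4 turn(left) ⇒ x=4 y=7 heading=north
t=5 turn(left) ⇒ x=4 y=7 heading=west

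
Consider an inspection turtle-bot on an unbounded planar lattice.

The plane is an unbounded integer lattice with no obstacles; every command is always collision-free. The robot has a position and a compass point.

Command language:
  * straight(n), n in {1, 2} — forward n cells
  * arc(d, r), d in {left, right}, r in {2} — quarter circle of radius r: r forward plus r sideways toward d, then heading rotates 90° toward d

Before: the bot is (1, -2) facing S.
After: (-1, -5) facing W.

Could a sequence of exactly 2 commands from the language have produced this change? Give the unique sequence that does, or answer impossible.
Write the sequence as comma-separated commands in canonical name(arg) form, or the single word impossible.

key: cell and facing (now W) both changed — the 2 commands mix motion and turning
from: (1, -2) facing S
step 1 (straight(1)): (1, -3) facing S
step 2 (arc(right, 2)): (-1, -5) facing W
all 16 alternatives checked — unique.

straight(1), arc(right, 2)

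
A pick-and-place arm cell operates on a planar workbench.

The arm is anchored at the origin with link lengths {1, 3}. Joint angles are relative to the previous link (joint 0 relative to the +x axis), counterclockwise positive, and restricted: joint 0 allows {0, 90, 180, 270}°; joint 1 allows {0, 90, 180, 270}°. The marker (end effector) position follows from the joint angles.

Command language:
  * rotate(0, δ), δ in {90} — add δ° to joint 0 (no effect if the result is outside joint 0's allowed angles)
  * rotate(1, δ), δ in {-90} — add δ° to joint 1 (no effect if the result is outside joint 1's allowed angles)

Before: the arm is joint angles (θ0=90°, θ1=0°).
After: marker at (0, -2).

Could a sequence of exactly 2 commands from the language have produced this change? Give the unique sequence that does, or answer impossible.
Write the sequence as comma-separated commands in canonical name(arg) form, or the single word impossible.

rotate(1, -90), rotate(1, -90)

initial: joint angles (θ0=90°, θ1=0°)
[1] after rotate(1, -90): joint angles (θ0=90°, θ1=270°)
[2] after rotate(1, -90): joint angles (θ0=90°, θ1=180°)
uniquely the one of 4 2-step routes that fits.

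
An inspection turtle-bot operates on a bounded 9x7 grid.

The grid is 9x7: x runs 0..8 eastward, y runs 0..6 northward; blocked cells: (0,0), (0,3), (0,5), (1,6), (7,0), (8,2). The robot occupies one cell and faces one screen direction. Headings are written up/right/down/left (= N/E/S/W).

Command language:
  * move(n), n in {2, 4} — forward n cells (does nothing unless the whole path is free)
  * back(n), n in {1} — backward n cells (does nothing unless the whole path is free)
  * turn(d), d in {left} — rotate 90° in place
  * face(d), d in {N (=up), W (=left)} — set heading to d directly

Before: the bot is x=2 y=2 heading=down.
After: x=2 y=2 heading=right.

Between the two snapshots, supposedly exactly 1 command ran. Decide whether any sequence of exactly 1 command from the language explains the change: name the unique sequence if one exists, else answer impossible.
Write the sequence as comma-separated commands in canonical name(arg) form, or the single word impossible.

turn(left)

key: parked at (2,2) the whole time — nothing moves the robot
start: x=2 y=2 heading=down
1. turn(left) → x=2 y=2 heading=right
all 6 alternatives checked — unique.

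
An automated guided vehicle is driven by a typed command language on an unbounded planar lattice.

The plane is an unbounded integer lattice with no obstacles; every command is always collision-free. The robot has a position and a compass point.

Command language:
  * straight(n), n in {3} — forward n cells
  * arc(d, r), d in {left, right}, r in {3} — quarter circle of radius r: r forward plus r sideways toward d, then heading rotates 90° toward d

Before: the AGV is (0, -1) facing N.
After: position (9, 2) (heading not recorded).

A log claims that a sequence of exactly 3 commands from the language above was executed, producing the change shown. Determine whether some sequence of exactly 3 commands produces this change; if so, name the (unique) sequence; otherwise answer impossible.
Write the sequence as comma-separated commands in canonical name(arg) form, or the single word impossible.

key: running straight(3) before arc(right, 3) would end elsewhere — order is forced
t0: (0, -1) facing N
[1] after arc(right, 3): (3, 2) facing E
[2] after straight(3): (6, 2) facing E
[3] after straight(3): (9, 2) facing E
all 27 alternatives checked — unique.

arc(right, 3), straight(3), straight(3)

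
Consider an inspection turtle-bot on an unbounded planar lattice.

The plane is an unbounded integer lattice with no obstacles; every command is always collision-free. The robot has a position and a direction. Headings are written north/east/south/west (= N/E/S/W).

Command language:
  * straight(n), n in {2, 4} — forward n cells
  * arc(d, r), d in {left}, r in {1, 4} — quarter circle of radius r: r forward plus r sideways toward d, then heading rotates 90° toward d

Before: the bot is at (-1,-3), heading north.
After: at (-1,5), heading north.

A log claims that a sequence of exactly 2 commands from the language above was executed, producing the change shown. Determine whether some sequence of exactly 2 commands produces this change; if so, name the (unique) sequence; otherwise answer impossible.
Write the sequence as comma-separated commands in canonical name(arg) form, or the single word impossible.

straight(4), straight(4)

key: heading stays N — no command in the sequence turns
begin: at (-1,-3), heading north
1. straight(4) → at (-1,1), heading north
2. straight(4) → at (-1,5), heading north
no other 2-command option fits: unique.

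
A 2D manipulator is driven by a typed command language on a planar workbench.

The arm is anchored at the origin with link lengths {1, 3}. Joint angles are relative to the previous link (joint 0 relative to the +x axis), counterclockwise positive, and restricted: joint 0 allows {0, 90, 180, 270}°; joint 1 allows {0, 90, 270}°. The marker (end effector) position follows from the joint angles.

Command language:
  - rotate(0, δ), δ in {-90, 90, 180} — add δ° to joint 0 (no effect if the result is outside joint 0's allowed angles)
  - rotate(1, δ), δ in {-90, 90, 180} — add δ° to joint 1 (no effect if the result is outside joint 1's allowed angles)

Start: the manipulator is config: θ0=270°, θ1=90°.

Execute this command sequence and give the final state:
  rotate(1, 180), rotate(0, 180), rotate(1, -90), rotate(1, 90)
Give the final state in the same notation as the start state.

initial: config: θ0=270°, θ1=90°
[1] after rotate(1, 180): config: θ0=270°, θ1=270°
[2] after rotate(0, 180): config: θ0=90°, θ1=270°
[3] after rotate(1, -90): config: θ0=90°, θ1=270°
[4] after rotate(1, 90): config: θ0=90°, θ1=0°

config: θ0=90°, θ1=0°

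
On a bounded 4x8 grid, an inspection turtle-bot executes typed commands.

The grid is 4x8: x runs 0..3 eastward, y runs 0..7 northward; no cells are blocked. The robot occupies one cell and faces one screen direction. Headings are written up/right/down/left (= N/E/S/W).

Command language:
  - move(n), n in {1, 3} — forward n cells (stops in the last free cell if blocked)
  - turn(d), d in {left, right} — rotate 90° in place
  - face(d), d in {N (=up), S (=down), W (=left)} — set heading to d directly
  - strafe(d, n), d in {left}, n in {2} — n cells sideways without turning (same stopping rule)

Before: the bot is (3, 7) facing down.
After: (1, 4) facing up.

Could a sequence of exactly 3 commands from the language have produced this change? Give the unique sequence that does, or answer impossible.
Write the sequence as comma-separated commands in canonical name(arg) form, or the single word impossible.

key: running strafe(left, 2) before move(3) would end elsewhere — order is forced
start: (3, 7) facing down
[1] after move(3): (3, 4) facing down
[2] after face(N): (3, 4) facing up
[3] after strafe(left, 2): (1, 4) facing up
all 512 alternatives checked — unique.

move(3), face(N), strafe(left, 2)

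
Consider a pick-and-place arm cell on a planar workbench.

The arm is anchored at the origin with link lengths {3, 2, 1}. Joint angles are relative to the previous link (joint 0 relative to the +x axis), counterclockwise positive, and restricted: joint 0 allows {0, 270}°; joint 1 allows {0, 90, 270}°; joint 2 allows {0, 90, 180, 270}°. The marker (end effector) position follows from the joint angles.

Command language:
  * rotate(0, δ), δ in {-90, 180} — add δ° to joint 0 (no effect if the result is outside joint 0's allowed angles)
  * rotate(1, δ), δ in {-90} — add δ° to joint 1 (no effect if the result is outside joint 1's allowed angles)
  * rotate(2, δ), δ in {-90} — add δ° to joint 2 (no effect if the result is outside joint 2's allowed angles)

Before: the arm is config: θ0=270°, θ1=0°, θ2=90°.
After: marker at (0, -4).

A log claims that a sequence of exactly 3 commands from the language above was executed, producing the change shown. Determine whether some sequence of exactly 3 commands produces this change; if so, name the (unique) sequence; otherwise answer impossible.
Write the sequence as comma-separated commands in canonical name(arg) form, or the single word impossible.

rotate(2, -90), rotate(2, -90), rotate(2, -90)

start: config: θ0=270°, θ1=0°, θ2=90°
1. rotate(2, -90) → config: θ0=270°, θ1=0°, θ2=0°
2. rotate(2, -90) → config: θ0=270°, θ1=0°, θ2=270°
3. rotate(2, -90) → config: θ0=270°, θ1=0°, θ2=180°
no other 3-command option fits: unique.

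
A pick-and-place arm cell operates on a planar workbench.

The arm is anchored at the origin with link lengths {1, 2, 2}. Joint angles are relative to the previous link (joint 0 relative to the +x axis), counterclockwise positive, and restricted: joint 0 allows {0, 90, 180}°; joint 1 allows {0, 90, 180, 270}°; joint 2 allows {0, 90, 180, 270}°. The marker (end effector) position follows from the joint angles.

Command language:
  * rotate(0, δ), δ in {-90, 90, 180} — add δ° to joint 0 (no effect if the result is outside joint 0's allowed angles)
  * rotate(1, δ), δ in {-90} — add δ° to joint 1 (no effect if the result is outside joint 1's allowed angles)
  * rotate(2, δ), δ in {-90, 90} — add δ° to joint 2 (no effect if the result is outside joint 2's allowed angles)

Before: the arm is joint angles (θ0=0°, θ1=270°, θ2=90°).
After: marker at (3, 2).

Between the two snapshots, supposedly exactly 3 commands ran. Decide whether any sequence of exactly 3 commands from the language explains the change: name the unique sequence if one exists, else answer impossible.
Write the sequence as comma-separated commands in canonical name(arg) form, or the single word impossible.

rotate(1, -90), rotate(1, -90), rotate(1, -90)

start: joint angles (θ0=0°, θ1=270°, θ2=90°)
t=1 rotate(1, -90) ⇒ joint angles (θ0=0°, θ1=180°, θ2=90°)
t=2 rotate(1, -90) ⇒ joint angles (θ0=0°, θ1=90°, θ2=90°)
t=3 rotate(1, -90) ⇒ joint angles (θ0=0°, θ1=0°, θ2=90°)
uniquely the one of 216 3-step routes that fits.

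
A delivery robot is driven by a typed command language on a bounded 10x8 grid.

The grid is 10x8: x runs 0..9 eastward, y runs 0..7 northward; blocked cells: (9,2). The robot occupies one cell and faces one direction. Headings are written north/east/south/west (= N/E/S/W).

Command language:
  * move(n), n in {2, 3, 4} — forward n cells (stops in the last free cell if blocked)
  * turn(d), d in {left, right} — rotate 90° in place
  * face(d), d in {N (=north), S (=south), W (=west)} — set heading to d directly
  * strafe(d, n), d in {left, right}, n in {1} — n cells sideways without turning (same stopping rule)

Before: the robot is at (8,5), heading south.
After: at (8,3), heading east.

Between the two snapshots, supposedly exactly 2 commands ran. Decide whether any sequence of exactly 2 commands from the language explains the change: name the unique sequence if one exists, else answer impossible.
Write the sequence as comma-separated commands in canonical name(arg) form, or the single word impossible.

key: cell and facing (now E) both changed — the 2 commands mix motion and turning
begin: at (8,5), heading south
t=1 move(2) ⇒ at (8,3), heading south
t=2 turn(left) ⇒ at (8,3), heading east
no other 2-command option fits: unique.

move(2), turn(left)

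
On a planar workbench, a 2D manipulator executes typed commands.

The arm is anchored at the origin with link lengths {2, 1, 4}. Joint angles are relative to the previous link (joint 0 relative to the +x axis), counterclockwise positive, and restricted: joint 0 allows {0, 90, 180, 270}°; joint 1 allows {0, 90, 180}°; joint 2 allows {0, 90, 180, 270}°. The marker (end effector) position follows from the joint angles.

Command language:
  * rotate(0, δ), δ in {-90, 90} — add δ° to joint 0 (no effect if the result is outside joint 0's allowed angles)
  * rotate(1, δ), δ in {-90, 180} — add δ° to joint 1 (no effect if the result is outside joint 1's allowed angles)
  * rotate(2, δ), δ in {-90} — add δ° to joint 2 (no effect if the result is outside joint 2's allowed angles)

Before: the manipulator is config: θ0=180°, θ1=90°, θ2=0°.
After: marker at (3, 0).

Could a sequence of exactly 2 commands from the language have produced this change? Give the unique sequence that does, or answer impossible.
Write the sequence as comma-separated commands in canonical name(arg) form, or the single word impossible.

rotate(1, -90), rotate(1, 180)

key: order matters: swapping rotate(1, -90) and rotate(1, 180) lands elsewhere
begin: config: θ0=180°, θ1=90°, θ2=0°
t=1 rotate(1, -90) ⇒ config: θ0=180°, θ1=0°, θ2=0°
t=2 rotate(1, 180) ⇒ config: θ0=180°, θ1=180°, θ2=0°
uniquely the one of 25 2-step routes that fits.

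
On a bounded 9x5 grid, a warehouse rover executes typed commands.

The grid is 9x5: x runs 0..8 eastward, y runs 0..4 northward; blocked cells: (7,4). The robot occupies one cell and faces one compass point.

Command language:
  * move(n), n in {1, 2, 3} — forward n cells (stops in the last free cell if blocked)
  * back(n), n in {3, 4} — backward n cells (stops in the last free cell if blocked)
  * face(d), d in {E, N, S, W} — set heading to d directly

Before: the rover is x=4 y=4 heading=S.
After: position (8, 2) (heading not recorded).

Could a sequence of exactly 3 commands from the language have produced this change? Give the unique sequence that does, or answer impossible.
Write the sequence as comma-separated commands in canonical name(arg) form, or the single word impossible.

key: order matters: swapping move(2) and back(4) lands elsewhere
begin: x=4 y=4 heading=S
step 1 (move(2)): x=4 y=2 heading=S
step 2 (face(W)): x=4 y=2 heading=W
step 3 (back(4)): x=8 y=2 heading=W
uniquely the one of 729 3-step routes that fits.

move(2), face(W), back(4)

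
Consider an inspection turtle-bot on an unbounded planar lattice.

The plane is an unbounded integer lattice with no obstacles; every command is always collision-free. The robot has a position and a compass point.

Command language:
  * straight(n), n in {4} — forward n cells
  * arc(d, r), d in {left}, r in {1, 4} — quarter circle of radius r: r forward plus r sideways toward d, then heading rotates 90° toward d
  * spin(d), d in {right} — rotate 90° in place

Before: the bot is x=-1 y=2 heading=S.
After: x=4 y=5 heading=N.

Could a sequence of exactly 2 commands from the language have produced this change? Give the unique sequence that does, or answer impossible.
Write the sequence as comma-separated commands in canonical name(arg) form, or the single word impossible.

key: running arc(left, 4) before arc(left, 1) would end elsewhere — order is forced
start: x=-1 y=2 heading=S
step 1 (arc(left, 1)): x=0 y=1 heading=E
step 2 (arc(left, 4)): x=4 y=5 heading=N
all 16 alternatives checked — unique.

arc(left, 1), arc(left, 4)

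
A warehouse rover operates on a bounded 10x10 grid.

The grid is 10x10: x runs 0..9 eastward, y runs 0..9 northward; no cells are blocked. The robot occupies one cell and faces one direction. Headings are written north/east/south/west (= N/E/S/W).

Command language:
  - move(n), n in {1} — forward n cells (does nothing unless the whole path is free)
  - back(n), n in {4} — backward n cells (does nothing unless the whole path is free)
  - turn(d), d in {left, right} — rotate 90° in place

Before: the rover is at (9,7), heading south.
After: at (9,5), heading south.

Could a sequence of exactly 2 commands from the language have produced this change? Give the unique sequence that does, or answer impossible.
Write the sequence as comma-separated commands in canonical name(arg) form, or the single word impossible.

move(1), move(1)

key: heading stays S — no command in the sequence turns
start: at (9,7), heading south
t=1 move(1) ⇒ at (9,6), heading south
t=2 move(1) ⇒ at (9,5), heading south
no rival 2-sequence matches.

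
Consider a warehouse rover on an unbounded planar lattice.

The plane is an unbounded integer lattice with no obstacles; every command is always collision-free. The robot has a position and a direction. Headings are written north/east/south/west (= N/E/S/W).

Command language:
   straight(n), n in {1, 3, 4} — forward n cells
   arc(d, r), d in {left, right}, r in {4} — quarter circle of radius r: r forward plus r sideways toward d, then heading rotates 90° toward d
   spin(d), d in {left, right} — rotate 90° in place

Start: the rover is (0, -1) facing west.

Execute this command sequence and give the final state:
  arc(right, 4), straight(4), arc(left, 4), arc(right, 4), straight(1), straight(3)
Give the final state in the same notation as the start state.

(-12, 19) facing north

initial: (0, -1) facing west
[1] after arc(right, 4): (-4, 3) facing north
[2] after straight(4): (-4, 7) facing north
[3] after arc(left, 4): (-8, 11) facing west
[4] after arc(right, 4): (-12, 15) facing north
[5] after straight(1): (-12, 16) facing north
[6] after straight(3): (-12, 19) facing north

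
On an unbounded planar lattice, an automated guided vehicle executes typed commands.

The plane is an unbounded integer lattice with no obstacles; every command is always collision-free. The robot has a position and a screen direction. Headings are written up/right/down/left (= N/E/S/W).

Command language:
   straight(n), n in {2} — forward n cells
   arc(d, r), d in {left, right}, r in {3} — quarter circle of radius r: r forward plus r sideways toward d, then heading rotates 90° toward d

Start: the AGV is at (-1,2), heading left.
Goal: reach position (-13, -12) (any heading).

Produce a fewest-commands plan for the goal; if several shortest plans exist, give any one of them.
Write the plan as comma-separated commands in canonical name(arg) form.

initial: at (-1,2), heading left
[1] after arc(left, 3): at (-4,-1), heading down
[2] after arc(right, 3): at (-7,-4), heading left
[3] after arc(left, 3): at (-10,-7), heading down
[4] after straight(2): at (-10,-9), heading down
[5] after arc(right, 3): at (-13,-12), heading left
shorter routes all fall short; 5 is best.

arc(left, 3), arc(right, 3), arc(left, 3), straight(2), arc(right, 3)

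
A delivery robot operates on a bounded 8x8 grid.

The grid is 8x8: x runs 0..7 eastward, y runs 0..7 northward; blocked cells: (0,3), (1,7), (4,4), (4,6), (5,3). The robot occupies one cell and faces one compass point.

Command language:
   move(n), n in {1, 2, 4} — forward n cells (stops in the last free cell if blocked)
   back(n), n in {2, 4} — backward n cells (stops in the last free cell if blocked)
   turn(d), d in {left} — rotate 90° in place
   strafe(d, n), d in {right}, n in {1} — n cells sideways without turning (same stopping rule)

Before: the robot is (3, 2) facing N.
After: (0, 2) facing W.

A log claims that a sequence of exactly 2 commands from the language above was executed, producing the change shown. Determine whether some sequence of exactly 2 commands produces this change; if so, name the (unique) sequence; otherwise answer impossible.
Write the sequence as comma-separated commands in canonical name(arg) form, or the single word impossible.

key: order matters: swapping turn(left) and move(4) lands elsewhere
from: (3, 2) facing N
[1] after turn(left): (3, 2) facing W
[2] after move(4): (0, 2) facing W
all 49 alternatives checked — unique.

turn(left), move(4)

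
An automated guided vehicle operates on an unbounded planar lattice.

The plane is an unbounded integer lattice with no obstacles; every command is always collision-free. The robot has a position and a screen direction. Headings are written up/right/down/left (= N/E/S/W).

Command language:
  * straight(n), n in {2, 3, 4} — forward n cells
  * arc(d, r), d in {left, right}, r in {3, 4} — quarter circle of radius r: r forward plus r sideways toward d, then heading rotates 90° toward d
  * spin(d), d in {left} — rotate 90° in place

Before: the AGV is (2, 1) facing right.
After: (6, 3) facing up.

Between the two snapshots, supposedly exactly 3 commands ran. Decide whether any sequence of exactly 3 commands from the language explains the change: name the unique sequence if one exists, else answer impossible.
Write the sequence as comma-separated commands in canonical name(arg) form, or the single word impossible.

straight(4), spin(left), straight(2)

key: position moved to (6,3) AND the heading swung to N — translation plus rotation needed
start: (2, 1) facing right
[1] after straight(4): (6, 1) facing right
[2] after spin(left): (6, 1) facing up
[3] after straight(2): (6, 3) facing up
uniquely the one of 512 3-step routes that fits.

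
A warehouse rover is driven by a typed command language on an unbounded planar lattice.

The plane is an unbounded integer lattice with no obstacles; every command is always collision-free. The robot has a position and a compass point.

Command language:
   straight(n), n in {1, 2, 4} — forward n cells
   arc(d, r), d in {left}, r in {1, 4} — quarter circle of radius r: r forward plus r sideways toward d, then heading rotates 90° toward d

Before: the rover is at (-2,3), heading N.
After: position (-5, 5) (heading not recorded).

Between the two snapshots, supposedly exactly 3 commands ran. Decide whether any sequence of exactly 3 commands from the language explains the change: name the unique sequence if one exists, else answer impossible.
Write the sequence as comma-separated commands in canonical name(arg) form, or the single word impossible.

straight(1), arc(left, 1), straight(2)

key: running straight(2) before straight(1) would end elsewhere — order is forced
begin: at (-2,3), heading N
step 1 (straight(1)): at (-2,4), heading N
step 2 (arc(left, 1)): at (-3,5), heading W
step 3 (straight(2)): at (-5,5), heading W
no rival 3-sequence matches.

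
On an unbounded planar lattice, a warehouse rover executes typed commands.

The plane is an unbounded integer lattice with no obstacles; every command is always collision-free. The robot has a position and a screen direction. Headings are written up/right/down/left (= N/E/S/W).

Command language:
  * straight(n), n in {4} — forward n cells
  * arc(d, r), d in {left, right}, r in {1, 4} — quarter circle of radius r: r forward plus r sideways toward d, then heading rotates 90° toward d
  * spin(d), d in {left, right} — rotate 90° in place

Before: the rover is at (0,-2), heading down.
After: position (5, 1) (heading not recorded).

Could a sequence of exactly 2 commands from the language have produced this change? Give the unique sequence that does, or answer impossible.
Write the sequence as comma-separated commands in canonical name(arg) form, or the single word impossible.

arc(left, 1), arc(left, 4)

key: order matters: swapping arc(left, 1) and arc(left, 4) lands elsewhere
t0: at (0,-2), heading down
t=1 arc(left, 1) ⇒ at (1,-3), heading right
t=2 arc(left, 4) ⇒ at (5,1), heading up
no other 2-command option fits: unique.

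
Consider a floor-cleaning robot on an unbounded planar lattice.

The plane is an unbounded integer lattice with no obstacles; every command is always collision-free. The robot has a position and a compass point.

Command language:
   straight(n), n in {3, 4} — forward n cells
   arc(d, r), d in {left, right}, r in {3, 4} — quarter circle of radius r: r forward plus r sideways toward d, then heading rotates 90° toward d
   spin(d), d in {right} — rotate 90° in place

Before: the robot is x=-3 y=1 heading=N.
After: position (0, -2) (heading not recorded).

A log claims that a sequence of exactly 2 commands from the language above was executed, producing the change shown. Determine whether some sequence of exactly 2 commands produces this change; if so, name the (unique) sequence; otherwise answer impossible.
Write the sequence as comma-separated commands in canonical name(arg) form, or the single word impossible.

spin(right), arc(right, 3)

key: order matters: swapping spin(right) and arc(right, 3) lands elsewhere
t0: x=-3 y=1 heading=N
step 1 (spin(right)): x=-3 y=1 heading=E
step 2 (arc(right, 3)): x=0 y=-2 heading=S
uniquely the one of 49 2-step routes that fits.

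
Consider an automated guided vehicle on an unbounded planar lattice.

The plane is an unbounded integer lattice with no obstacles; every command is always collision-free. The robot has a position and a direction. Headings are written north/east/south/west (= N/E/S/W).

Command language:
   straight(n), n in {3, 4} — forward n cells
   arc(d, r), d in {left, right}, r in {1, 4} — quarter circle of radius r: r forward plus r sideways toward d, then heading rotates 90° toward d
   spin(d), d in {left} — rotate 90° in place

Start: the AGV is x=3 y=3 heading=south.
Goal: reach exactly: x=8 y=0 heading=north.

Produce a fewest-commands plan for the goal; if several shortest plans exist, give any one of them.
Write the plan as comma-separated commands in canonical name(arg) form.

arc(left, 4), arc(left, 1)

start: x=3 y=3 heading=south
1. arc(left, 4) → x=7 y=-1 heading=east
2. arc(left, 1) → x=8 y=0 heading=north
nothing shorter than 2 reaches the goal.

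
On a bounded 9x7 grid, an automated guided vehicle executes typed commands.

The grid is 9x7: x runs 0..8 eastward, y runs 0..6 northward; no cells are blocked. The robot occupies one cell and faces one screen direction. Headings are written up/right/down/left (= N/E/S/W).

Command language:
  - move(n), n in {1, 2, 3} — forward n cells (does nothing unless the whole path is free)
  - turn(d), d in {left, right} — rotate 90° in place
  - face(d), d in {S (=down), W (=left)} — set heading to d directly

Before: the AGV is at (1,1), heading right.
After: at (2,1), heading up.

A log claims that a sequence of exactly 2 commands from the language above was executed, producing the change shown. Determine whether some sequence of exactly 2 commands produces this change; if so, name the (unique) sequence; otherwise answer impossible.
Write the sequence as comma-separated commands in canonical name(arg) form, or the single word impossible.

move(1), turn(left)

key: order matters: swapping move(1) and turn(left) lands elsewhere
initial: at (1,1), heading right
step 1 (move(1)): at (2,1), heading right
step 2 (turn(left)): at (2,1), heading up
all 49 alternatives checked — unique.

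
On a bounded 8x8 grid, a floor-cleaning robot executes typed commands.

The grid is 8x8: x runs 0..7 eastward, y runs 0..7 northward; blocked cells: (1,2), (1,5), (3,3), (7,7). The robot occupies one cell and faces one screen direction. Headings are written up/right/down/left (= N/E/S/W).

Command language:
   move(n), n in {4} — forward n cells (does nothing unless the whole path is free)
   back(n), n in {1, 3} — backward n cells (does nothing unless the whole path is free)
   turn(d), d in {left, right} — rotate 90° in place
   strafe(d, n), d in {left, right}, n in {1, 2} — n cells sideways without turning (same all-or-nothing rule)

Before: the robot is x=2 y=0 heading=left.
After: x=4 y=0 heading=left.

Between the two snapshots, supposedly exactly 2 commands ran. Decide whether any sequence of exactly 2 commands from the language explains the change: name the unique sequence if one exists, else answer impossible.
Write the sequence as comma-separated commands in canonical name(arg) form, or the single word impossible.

key: still facing W at the end — nothing in the sequence rotates
start: x=2 y=0 heading=left
[1] after back(1): x=3 y=0 heading=left
[2] after back(1): x=4 y=0 heading=left
all 81 alternatives checked — unique.

back(1), back(1)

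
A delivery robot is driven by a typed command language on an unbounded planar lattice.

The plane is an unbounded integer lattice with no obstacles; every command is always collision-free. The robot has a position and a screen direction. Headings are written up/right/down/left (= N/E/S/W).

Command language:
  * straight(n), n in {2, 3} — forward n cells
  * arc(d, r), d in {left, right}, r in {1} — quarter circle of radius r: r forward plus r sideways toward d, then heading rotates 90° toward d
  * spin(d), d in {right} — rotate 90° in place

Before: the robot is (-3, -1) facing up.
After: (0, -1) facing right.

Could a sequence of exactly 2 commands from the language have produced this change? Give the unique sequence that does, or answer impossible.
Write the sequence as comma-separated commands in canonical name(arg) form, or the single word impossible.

key: running straight(3) before spin(right) would end elsewhere — order is forced
begin: (-3, -1) facing up
[1] after spin(right): (-3, -1) facing right
[2] after straight(3): (0, -1) facing right
all 25 alternatives checked — unique.

spin(right), straight(3)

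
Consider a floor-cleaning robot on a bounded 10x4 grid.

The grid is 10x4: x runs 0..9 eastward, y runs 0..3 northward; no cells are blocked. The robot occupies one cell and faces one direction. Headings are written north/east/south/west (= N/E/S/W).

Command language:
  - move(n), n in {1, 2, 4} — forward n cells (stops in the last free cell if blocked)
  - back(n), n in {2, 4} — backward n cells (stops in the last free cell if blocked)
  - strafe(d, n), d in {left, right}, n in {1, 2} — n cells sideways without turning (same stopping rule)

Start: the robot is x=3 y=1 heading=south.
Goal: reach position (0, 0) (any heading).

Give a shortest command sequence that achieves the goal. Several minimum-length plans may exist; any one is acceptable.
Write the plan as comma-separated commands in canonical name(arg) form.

t0: x=3 y=1 heading=south
1. move(2) → x=3 y=0 heading=south
2. strafe(right, 2) → x=1 y=0 heading=south
3. strafe(right, 2) → x=0 y=0 heading=south
no 2-step plan works, so 3 is optimal.

move(2), strafe(right, 2), strafe(right, 2)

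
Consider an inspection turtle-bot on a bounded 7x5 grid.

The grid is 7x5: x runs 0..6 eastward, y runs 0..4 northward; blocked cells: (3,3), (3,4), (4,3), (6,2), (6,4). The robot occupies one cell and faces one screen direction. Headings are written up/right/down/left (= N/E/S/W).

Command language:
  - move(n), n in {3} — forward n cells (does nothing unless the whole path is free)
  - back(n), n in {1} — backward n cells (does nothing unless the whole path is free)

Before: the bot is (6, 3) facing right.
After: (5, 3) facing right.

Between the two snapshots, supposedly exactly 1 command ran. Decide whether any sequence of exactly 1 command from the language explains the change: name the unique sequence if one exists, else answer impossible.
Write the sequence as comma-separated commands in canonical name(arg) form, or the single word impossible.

back(1)

key: still facing E — the one step turns nothing
start: (6, 3) facing right
t=1 back(1) ⇒ (5, 3) facing right
all 2 alternatives checked — unique.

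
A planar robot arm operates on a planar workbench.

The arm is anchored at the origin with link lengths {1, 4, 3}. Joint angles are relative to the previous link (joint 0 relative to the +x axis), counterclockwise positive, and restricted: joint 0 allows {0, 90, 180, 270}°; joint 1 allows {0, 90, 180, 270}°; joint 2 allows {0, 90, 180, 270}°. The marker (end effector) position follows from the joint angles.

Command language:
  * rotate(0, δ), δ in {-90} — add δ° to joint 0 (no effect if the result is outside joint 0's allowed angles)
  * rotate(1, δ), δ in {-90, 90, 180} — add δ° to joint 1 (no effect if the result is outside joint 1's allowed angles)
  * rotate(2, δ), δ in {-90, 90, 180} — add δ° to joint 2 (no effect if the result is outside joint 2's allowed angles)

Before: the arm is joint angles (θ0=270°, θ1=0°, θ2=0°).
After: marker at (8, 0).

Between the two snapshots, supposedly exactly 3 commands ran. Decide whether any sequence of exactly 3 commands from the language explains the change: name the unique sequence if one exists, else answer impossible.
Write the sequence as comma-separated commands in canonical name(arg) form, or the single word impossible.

initial: joint angles (θ0=270°, θ1=0°, θ2=0°)
[1] after rotate(0, -90): joint angles (θ0=180°, θ1=0°, θ2=0°)
[2] after rotate(0, -90): joint angles (θ0=90°, θ1=0°, θ2=0°)
[3] after rotate(0, -90): joint angles (θ0=0°, θ1=0°, θ2=0°)
uniquely the one of 343 3-step routes that fits.

rotate(0, -90), rotate(0, -90), rotate(0, -90)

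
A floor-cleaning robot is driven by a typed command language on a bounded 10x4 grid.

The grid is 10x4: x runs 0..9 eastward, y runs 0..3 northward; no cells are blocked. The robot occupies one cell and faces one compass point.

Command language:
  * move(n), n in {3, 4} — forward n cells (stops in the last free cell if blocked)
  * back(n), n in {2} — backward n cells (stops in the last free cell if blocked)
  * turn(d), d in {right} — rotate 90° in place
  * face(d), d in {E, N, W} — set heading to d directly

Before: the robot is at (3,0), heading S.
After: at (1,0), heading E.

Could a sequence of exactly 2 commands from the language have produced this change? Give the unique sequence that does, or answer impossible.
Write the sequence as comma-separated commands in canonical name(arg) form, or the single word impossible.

key: order matters: swapping face(E) and back(2) lands elsewhere
initial: at (3,0), heading S
step 1 (face(E)): at (3,0), heading E
step 2 (back(2)): at (1,0), heading E
uniquely the one of 49 2-step routes that fits.

face(E), back(2)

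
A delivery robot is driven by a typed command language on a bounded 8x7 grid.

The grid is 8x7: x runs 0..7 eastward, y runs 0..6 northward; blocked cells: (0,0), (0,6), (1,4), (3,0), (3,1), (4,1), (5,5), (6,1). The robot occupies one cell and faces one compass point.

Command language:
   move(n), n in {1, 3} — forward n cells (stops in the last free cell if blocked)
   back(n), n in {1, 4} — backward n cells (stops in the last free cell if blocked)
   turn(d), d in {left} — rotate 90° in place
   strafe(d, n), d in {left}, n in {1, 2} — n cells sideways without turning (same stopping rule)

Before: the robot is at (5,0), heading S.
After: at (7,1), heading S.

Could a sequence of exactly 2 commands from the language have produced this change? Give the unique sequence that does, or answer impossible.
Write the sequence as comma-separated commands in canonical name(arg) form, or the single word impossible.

key: heading stays S — no command in the sequence turns
initial: at (5,0), heading S
[1] after strafe(left, 2): at (7,0), heading S
[2] after back(1): at (7,1), heading S
all 49 alternatives checked — unique.

strafe(left, 2), back(1)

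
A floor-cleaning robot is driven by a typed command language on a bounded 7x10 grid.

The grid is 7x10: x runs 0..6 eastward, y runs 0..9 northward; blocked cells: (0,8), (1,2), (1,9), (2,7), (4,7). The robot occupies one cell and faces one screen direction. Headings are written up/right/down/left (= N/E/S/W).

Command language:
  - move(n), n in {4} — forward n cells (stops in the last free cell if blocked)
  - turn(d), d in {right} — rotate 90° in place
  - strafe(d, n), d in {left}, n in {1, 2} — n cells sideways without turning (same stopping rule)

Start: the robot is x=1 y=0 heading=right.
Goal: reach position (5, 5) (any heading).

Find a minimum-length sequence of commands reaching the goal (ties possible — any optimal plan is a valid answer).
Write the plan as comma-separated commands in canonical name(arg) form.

strafe(left, 2), move(4), strafe(left, 2), strafe(left, 2)

t0: x=1 y=0 heading=right
[1] after strafe(left, 2): x=1 y=1 heading=right
[2] after move(4): x=5 y=1 heading=right
[3] after strafe(left, 2): x=5 y=3 heading=right
[4] after strafe(left, 2): x=5 y=5 heading=right
nothing shorter than 4 reaches the goal.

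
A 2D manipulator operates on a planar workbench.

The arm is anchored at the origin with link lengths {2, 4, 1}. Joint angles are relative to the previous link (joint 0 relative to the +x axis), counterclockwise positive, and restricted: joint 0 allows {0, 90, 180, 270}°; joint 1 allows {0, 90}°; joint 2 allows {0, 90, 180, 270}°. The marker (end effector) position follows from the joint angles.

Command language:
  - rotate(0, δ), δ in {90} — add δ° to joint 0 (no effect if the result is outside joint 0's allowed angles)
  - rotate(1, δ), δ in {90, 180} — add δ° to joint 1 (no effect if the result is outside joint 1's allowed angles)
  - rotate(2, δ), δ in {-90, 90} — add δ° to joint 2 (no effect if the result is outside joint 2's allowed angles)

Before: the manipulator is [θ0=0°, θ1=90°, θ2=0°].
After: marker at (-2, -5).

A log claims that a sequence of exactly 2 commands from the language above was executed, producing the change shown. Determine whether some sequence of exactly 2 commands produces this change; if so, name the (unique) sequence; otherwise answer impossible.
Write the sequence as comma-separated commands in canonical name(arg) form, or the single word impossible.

rotate(0, 90), rotate(0, 90)

initial: [θ0=0°, θ1=90°, θ2=0°]
step 1 (rotate(0, 90)): [θ0=90°, θ1=90°, θ2=0°]
step 2 (rotate(0, 90)): [θ0=180°, θ1=90°, θ2=0°]
uniquely the one of 25 2-step routes that fits.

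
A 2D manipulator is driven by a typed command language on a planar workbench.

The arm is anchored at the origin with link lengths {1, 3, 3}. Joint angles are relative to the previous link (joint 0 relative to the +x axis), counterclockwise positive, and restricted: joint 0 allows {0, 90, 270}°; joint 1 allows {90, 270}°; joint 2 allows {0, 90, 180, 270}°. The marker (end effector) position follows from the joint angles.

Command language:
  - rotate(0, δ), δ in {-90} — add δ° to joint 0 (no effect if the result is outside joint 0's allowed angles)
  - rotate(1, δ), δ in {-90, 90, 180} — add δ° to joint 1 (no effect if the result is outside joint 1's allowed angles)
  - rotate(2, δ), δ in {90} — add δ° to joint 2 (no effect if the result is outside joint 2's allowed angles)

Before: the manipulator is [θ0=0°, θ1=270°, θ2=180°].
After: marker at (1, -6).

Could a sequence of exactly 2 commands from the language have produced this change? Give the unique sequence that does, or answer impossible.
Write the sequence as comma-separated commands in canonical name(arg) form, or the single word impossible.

rotate(2, 90), rotate(2, 90)

start: [θ0=0°, θ1=270°, θ2=180°]
step 1 (rotate(2, 90)): [θ0=0°, θ1=270°, θ2=270°]
step 2 (rotate(2, 90)): [θ0=0°, θ1=270°, θ2=0°]
no rival 2-sequence matches.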